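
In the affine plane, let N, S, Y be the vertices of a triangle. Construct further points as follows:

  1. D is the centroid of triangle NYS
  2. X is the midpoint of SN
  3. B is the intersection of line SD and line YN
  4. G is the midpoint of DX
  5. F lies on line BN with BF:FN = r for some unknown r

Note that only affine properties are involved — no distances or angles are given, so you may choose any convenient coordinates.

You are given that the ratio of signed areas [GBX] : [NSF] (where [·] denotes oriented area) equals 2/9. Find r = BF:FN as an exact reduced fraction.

Work in coordinates with N = (0, 0), S = (1, 0), Y = (0, 1).
1. D is the centroid of triangle NYS ⇒ D = (1/3, 1/3)
2. X is the midpoint of SN ⇒ X = (1/2, 0)
3. B is the intersection of line SD and line YN ⇒ B = (0, 1/2)
4. G is the midpoint of DX ⇒ G = (5/12, 1/6)
5. With BF:FN = r, write λ = r/(r+1) so F = B + λ·(N−B); F is affine-linear in λ
Every point depending on F is an affine combination of F and λ-independent points, so each such coordinate is linear in λ; the λ² term in each signed area is a multiple of (N−B)×(N−B) = 0, so 2·[GBX] and 2·[NSF] are each linear in λ. Evaluating at λ=0 and λ=1:
  2·[GBX] = 1/24,   2·[NSF] = -1/2·λ + 1/2
So [GBX]:[NSF] = (1/24) / (-1/2·λ + 1/2). Setting this equal to 2/9:
  1/24 = 2/9·(-1/2·λ + 1/2)  ⇒  λ = 5/8
Then r = λ/(1−λ) = (5/8)/(3/8) = 5/3. Check: with r = 5/3, F = (0, 3/16) and [GBX]:[NSF] = 2/9 as required.

r = 5/3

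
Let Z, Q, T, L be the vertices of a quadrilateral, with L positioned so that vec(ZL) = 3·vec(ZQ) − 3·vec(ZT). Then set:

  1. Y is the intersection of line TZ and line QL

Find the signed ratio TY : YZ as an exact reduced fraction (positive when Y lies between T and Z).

Choose coordinates Z = (0, 0), Q = (1, 0), T = (0, 1), L = (3, -3).
1. Y is the intersection of line TZ and line QL ⇒ Y = (0, 3/2)
Y = T + t·(Z−T) with t = -1/2, so TY:YZ = t:(1−t) = -1/2:3/2

TY:YZ = -1/3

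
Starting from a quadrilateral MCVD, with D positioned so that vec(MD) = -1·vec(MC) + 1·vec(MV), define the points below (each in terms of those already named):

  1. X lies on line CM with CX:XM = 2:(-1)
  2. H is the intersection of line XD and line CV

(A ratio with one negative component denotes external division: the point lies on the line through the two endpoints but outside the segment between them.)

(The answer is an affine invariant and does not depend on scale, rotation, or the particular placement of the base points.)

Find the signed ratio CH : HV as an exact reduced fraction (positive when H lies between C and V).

CH:HV = -2

Assign M = (0, 0), C = (1, 0), V = (0, 1), D = (-1, 1) — the answer is frame-independent, so this choice is without loss of generality.
1. X lies on line CM with CX:XM = 2:(-1) ⇒ X = (-1, 0)
2. H is the intersection of line XD and line CV ⇒ H = (-1, 2)
H = C + t·(V−C) with t = 2, so CH:HV = t:(1−t) = 2:-1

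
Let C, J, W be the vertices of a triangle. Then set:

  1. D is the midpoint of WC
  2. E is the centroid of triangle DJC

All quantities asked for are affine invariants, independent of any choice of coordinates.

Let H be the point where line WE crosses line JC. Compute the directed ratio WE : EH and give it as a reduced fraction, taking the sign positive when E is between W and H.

Choose coordinates C = (0, 0), J = (1, 0), W = (0, 1).
1. D is the midpoint of WC ⇒ D = (0, 1/2)
2. E is the centroid of triangle DJC ⇒ E = (1/3, 1/6)
line WE meets JC at H = (2/5, 0)
E = W + t·(H−W) with t = 5/6, so WE:EH = 5/6:1/6

WE:EH = 5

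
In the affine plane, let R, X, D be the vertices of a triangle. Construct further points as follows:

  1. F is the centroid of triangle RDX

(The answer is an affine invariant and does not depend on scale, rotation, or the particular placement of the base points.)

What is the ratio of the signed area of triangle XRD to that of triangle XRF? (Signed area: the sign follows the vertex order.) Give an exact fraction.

[XRD]:[XRF] = 3

Set R = (0, 0), X = (1, 0), D = (0, 1); any affine frame gives the same invariant.
1. F is the centroid of triangle RDX ⇒ F = (1/3, 1/3)
2·[XRD] = -1, 2·[XRF] = -1/3
[XRD]:[XRF] = -1:-1/3 = 3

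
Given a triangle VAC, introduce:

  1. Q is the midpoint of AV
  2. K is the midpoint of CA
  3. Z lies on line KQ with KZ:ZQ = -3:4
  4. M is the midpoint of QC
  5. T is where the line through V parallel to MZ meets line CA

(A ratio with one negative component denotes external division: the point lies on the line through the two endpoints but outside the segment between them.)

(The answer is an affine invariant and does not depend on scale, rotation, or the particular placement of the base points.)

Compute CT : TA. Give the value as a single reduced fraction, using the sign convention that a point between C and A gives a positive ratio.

Work in coordinates with V = (0, 0), A = (1, 0), C = (0, 1).
1. Q is the midpoint of AV ⇒ Q = (1/2, 0)
2. K is the midpoint of CA ⇒ K = (1/2, 1/2)
3. Z lies on line KQ with KZ:ZQ = -3:4 ⇒ Z = (1/2, 2)
4. M is the midpoint of QC ⇒ M = (1/4, 1/2)
5. T is where the line through V parallel to MZ meets line CA ⇒ T = (1/7, 6/7)
T = C + t·(A−C) with t = 1/7, so CT:TA = t:(1−t) = 1/7:6/7

CT:TA = 1/6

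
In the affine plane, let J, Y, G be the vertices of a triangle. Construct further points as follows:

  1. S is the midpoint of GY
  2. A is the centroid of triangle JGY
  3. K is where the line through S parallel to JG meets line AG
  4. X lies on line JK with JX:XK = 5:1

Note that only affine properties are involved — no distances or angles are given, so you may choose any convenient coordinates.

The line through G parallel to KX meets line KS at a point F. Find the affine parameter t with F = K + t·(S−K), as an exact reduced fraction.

Work in coordinates with J = (0, 0), Y = (1, 0), G = (0, 1).
1. S is the midpoint of GY ⇒ S = (1/2, 1/2)
2. A is the centroid of triangle JGY ⇒ A = (1/3, 1/3)
3. K is where the line through S parallel to JG meets line AG ⇒ K = (1/2, 0)
4. X lies on line JK with JX:XK = 5:1 ⇒ X = (5/12, 0)
through G parallel to KX: direction (-1/12, 0); meets KS at F = (1/2, 1)
F = K + t·(S−K) with t = 2

t = 2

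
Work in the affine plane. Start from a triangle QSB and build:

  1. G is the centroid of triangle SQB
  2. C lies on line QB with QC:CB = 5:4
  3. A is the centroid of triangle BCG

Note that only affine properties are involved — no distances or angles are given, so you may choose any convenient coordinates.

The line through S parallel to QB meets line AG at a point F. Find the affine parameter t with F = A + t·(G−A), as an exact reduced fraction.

Set Q = (0, 0), S = (1, 0), B = (0, 1); any affine frame gives the same invariant.
1. G is the centroid of triangle SQB ⇒ G = (1/3, 1/3)
2. C lies on line QB with QC:CB = 5:4 ⇒ C = (0, 5/9)
3. A is the centroid of triangle BCG ⇒ A = (1/9, 17/27)
through S parallel to QB: direction (0, 1); meets AG at F = (1, -5/9)
F = A + t·(G−A) with t = 4

t = 4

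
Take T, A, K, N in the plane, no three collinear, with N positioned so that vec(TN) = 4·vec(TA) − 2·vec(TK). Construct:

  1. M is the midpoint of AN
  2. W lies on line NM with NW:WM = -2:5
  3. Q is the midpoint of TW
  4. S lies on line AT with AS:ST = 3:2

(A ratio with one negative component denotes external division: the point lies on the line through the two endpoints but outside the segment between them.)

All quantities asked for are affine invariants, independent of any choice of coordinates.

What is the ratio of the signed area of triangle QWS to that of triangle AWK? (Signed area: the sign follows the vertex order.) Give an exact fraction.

[QWS]:[AWK] = 2/5

Choose coordinates T = (0, 0), A = (1, 0), K = (0, 1), N = (4, -2).
1. M is the midpoint of AN ⇒ M = (5/2, -1)
2. W lies on line NM with NW:WM = -2:5 ⇒ W = (5, -8/3)
3. Q is the midpoint of TW ⇒ Q = (5/2, -4/3)
4. S lies on line AT with AS:ST = 3:2 ⇒ S = (2/5, 0)
2·[QWS] = 8/15, 2·[AWK] = 4/3
[QWS]:[AWK] = 8/15:4/3 = 2/5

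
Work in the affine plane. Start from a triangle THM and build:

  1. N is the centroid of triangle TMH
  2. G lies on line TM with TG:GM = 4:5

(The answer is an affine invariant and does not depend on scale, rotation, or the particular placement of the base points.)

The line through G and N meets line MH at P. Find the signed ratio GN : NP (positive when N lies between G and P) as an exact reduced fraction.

Choose coordinates T = (0, 0), H = (1, 0), M = (0, 1).
1. N is the centroid of triangle TMH ⇒ N = (1/3, 1/3)
2. G lies on line TM with TG:GM = 4:5 ⇒ G = (0, 4/9)
line GN meets MH at P = (5/6, 1/6)
N = G + t·(P−G) with t = 2/5, so GN:NP = 2/5:3/5

GN:NP = 2/3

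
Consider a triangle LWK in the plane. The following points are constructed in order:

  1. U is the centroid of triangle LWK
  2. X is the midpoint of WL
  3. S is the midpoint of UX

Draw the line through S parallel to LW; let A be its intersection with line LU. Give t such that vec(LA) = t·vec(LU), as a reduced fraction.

Choose coordinates L = (0, 0), W = (1, 0), K = (0, 1).
1. U is the centroid of triangle LWK ⇒ U = (1/3, 1/3)
2. X is the midpoint of WL ⇒ X = (1/2, 0)
3. S is the midpoint of UX ⇒ S = (5/12, 1/6)
through S parallel to LW: direction (1, 0); meets LU at A = (1/6, 1/6)
A = L + t·(U−L) with t = 1/2

t = 1/2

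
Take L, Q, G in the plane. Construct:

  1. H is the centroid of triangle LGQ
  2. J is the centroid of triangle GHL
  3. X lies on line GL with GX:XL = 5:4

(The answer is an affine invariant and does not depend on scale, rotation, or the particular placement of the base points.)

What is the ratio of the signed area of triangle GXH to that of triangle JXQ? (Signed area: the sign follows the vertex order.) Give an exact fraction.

Assign L = (0, 0), Q = (1, 0), G = (0, 1) — the answer is frame-independent, so this choice is without loss of generality.
1. H is the centroid of triangle LGQ ⇒ H = (1/3, 1/3)
2. J is the centroid of triangle GHL ⇒ J = (1/9, 4/9)
3. X lies on line GL with GX:XL = 5:4 ⇒ X = (0, 4/9)
2·[GXH] = 5/27, 2·[JXQ] = 4/81
[GXH]:[JXQ] = 5/27:4/81 = 15/4

[GXH]:[JXQ] = 15/4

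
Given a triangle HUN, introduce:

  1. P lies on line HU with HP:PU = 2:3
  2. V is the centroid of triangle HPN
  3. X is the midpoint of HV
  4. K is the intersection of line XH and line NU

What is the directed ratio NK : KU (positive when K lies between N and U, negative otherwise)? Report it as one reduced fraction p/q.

Choose coordinates H = (0, 0), U = (1, 0), N = (0, 1).
1. P lies on line HU with HP:PU = 2:3 ⇒ P = (2/5, 0)
2. V is the centroid of triangle HPN ⇒ V = (2/15, 1/3)
3. X is the midpoint of HV ⇒ X = (1/15, 1/6)
4. K is the intersection of line XH and line NU ⇒ K = (2/7, 5/7)
K = N + t·(U−N) with t = 2/7, so NK:KU = t:(1−t) = 2/7:5/7

NK:KU = 2/5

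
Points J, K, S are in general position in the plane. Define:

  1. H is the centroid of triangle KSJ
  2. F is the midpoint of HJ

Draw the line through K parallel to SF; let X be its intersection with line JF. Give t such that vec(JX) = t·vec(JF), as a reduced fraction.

Work in coordinates with J = (0, 0), K = (1, 0), S = (0, 1).
1. H is the centroid of triangle KSJ ⇒ H = (1/3, 1/3)
2. F is the midpoint of HJ ⇒ F = (1/6, 1/6)
through K parallel to SF: direction (1/6, -5/6); meets JF at X = (5/6, 5/6)
X = J + t·(F−J) with t = 5

t = 5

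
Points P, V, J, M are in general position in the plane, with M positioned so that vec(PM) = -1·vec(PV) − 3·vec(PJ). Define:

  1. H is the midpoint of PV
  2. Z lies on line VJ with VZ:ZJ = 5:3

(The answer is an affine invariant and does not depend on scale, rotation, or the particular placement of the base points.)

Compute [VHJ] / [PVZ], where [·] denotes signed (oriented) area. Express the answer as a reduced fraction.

Set P = (0, 0), V = (1, 0), J = (0, 1), M = (-1, -3); any affine frame gives the same invariant.
1. H is the midpoint of PV ⇒ H = (1/2, 0)
2. Z lies on line VJ with VZ:ZJ = 5:3 ⇒ Z = (3/8, 5/8)
2·[VHJ] = -1/2, 2·[PVZ] = 5/8
[VHJ]:[PVZ] = -1/2:5/8 = -4/5

[VHJ]:[PVZ] = -4/5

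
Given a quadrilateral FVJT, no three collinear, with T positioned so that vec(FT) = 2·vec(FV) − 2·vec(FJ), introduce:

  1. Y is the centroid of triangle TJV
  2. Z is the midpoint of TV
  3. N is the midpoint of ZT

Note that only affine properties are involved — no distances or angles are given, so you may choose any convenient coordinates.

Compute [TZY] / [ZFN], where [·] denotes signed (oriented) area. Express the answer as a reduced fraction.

[TZY]:[ZFN] = 1/3

Choose coordinates F = (0, 0), V = (1, 0), J = (0, 1), T = (2, -2).
1. Y is the centroid of triangle TJV ⇒ Y = (1, -1/3)
2. Z is the midpoint of TV ⇒ Z = (3/2, -1)
3. N is the midpoint of ZT ⇒ N = (7/4, -3/2)
2·[TZY] = 1/6, 2·[ZFN] = 1/2
[TZY]:[ZFN] = 1/6:1/2 = 1/3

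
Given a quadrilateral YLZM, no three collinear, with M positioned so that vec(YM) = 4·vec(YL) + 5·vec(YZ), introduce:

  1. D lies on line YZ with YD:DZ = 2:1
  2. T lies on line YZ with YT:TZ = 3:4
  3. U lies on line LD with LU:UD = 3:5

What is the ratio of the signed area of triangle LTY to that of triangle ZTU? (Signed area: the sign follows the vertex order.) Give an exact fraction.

Set Y = (0, 0), L = (1, 0), Z = (0, 1), M = (4, 5); any affine frame gives the same invariant.
1. D lies on line YZ with YD:DZ = 2:1 ⇒ D = (0, 2/3)
2. T lies on line YZ with YT:TZ = 3:4 ⇒ T = (0, 3/7)
3. U lies on line LD with LU:UD = 3:5 ⇒ U = (5/8, 1/4)
2·[LTY] = 3/7, 2·[ZTU] = 5/14
[LTY]:[ZTU] = 3/7:5/14 = 6/5

[LTY]:[ZTU] = 6/5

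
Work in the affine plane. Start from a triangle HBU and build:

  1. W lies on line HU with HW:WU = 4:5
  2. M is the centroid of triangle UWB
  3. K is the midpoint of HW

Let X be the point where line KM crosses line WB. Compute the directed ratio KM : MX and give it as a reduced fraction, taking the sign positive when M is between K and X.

Assign H = (0, 0), B = (1, 0), U = (0, 1) — the answer is frame-independent, so this choice is without loss of generality.
1. W lies on line HU with HW:WU = 4:5 ⇒ W = (0, 4/9)
2. M is the centroid of triangle UWB ⇒ M = (1/3, 13/27)
3. K is the midpoint of HW ⇒ K = (0, 2/9)
line KM meets WB at X = (2/11, 4/11)
M = K + t·(X−K) with t = 11/6, so KM:MX = 11/6:-5/6

KM:MX = -11/5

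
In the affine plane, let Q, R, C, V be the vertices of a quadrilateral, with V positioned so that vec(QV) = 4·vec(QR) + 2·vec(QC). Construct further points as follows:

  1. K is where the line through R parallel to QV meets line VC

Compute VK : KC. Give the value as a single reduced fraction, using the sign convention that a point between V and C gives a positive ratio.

VK:KC = -1/3

Choose coordinates Q = (0, 0), R = (1, 0), C = (0, 1), V = (4, 2).
1. K is where the line through R parallel to QV meets line VC ⇒ K = (6, 5/2)
K = V + t·(C−V) with t = -1/2, so VK:KC = t:(1−t) = -1/2:3/2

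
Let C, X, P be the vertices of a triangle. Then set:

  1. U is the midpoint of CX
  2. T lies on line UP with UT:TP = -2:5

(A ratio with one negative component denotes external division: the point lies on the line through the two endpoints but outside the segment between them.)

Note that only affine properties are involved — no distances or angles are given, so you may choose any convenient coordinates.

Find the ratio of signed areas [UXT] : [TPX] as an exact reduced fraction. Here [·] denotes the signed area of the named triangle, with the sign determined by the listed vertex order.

Work in coordinates with C = (0, 0), X = (1, 0), P = (0, 1).
1. U is the midpoint of CX ⇒ U = (1/2, 0)
2. T lies on line UP with UT:TP = -2:5 ⇒ T = (5/6, -2/3)
2·[UXT] = -1/3, 2·[TPX] = -5/6
[UXT]:[TPX] = -1/3:-5/6 = 2/5

[UXT]:[TPX] = 2/5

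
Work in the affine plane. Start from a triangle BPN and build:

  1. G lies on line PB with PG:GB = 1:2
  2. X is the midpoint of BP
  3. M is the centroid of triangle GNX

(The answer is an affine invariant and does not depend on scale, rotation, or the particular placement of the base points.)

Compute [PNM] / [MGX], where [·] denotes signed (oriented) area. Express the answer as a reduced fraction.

Work in coordinates with B = (0, 0), P = (1, 0), N = (0, 1).
1. G lies on line PB with PG:GB = 1:2 ⇒ G = (2/3, 0)
2. X is the midpoint of BP ⇒ X = (1/2, 0)
3. M is the centroid of triangle GNX ⇒ M = (7/18, 1/3)
2·[PNM] = 5/18, 2·[MGX] = -1/18
[PNM]:[MGX] = 5/18:-1/18 = -5

[PNM]:[MGX] = -5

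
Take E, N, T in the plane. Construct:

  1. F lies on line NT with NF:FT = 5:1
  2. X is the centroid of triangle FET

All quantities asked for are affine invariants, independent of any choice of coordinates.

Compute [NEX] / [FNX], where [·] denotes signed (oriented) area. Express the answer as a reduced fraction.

[NEX]:[FNX] = 11/5

Work in coordinates with E = (0, 0), N = (1, 0), T = (0, 1).
1. F lies on line NT with NF:FT = 5:1 ⇒ F = (1/6, 5/6)
2. X is the centroid of triangle FET ⇒ X = (1/18, 11/18)
2·[NEX] = -11/18, 2·[FNX] = -5/18
[NEX]:[FNX] = -11/18:-5/18 = 11/5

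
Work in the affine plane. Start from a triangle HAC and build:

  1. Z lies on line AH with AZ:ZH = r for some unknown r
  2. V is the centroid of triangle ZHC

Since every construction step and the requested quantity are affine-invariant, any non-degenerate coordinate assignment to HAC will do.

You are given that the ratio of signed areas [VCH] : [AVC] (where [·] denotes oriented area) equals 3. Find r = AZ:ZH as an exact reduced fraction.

r = -2/3

Choose coordinates H = (0, 0), A = (1, 0), C = (0, 1).
1. With AZ:ZH = r, write λ = r/(r+1) so Z = A + λ·(H−A); Z is affine-linear in λ
2. V is the centroid of triangle ZHC ⇒ V is an affine combination of earlier points and hence also affine-linear in λ
Every point depending on Z is an affine combination of Z and λ-independent points, so each such coordinate is linear in λ; the λ² term in each signed area is a multiple of (H−A)×(H−A) = 0, so 2·[VCH] and 2·[AVC] are each linear in λ. Evaluating at λ=0 and λ=1:
  2·[VCH] = -1/3·λ + 1/3,   2·[AVC] = -1/3·λ − 1/3
So [VCH]:[AVC] = (-1/3·λ + 1/3) / (-1/3·λ − 1/3). Setting this equal to 3:
  -1/3·λ + 1/3 = 3·(-1/3·λ − 1/3)  ⇒  λ = -2
Then r = λ/(1−λ) = (-2)/(3) = -2/3. Check: with r = -2/3, Z = (3, 0) and [VCH]:[AVC] = 3 as required.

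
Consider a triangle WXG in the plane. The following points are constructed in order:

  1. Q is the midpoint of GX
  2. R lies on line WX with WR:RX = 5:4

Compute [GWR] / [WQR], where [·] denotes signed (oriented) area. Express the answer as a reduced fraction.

[GWR]:[WQR] = -2

Set W = (0, 0), X = (1, 0), G = (0, 1); any affine frame gives the same invariant.
1. Q is the midpoint of GX ⇒ Q = (1/2, 1/2)
2. R lies on line WX with WR:RX = 5:4 ⇒ R = (5/9, 0)
2·[GWR] = 5/9, 2·[WQR] = -5/18
[GWR]:[WQR] = 5/9:-5/18 = -2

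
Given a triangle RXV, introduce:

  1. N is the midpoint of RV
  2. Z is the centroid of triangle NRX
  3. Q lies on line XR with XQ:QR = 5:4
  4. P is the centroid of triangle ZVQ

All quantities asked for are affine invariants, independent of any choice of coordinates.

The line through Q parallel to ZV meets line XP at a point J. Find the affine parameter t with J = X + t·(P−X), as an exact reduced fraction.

t = 75/79

Set R = (0, 0), X = (1, 0), V = (0, 1); any affine frame gives the same invariant.
1. N is the midpoint of RV ⇒ N = (0, 1/2)
2. Z is the centroid of triangle NRX ⇒ Z = (1/3, 1/6)
3. Q lies on line XR with XQ:QR = 5:4 ⇒ Q = (4/9, 0)
4. P is the centroid of triangle ZVQ ⇒ P = (7/27, 7/18)
through Q parallel to ZV: direction (-1/3, 5/6); meets XP at J = (211/711, 175/474)
J = X + t·(P−X) with t = 75/79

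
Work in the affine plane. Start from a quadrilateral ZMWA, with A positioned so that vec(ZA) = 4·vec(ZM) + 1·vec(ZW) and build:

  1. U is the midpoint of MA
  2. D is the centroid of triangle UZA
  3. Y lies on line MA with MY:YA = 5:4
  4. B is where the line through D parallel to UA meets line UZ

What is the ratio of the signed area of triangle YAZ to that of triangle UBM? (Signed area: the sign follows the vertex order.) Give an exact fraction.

Work in coordinates with Z = (0, 0), M = (1, 0), W = (0, 1), A = (4, 1).
1. U is the midpoint of MA ⇒ U = (5/2, 1/2)
2. D is the centroid of triangle UZA ⇒ D = (13/6, 1/2)
3. Y lies on line MA with MY:YA = 5:4 ⇒ Y = (8/3, 5/9)
4. B is where the line through D parallel to UA meets line UZ ⇒ B = (5/3, 1/3)
2·[YAZ] = 4/9, 2·[UBM] = 1/6
[YAZ]:[UBM] = 4/9:1/6 = 8/3

[YAZ]:[UBM] = 8/3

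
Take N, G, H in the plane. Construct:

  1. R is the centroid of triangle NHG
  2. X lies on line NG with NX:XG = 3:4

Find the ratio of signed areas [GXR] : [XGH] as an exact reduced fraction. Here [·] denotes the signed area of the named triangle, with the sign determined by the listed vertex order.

Work in coordinates with N = (0, 0), G = (1, 0), H = (0, 1).
1. R is the centroid of triangle NHG ⇒ R = (1/3, 1/3)
2. X lies on line NG with NX:XG = 3:4 ⇒ X = (3/7, 0)
2·[GXR] = -4/21, 2·[XGH] = 4/7
[GXR]:[XGH] = -4/21:4/7 = -1/3

[GXR]:[XGH] = -1/3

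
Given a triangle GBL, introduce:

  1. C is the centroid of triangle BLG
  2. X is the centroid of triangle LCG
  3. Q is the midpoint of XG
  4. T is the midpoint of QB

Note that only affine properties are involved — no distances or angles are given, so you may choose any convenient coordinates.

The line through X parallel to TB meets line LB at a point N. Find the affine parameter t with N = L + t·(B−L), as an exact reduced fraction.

Work in coordinates with G = (0, 0), B = (1, 0), L = (0, 1).
1. C is the centroid of triangle BLG ⇒ C = (1/3, 1/3)
2. X is the centroid of triangle LCG ⇒ X = (1/9, 4/9)
3. Q is the midpoint of XG ⇒ Q = (1/18, 2/9)
4. T is the midpoint of QB ⇒ T = (19/36, 1/9)
through X parallel to TB: direction (17/36, -1/9); meets LB at N = (9/13, 4/13)
N = L + t·(B−L) with t = 9/13

t = 9/13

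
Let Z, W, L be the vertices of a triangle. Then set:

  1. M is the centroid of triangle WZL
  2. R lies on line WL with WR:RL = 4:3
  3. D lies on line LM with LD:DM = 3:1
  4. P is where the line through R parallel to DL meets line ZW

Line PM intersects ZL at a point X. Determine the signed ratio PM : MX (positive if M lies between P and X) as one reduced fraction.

Work in coordinates with Z = (0, 0), W = (1, 0), L = (0, 1).
1. M is the centroid of triangle WZL ⇒ M = (1/3, 1/3)
2. R lies on line WL with WR:RL = 4:3 ⇒ R = (3/7, 4/7)
3. D lies on line LM with LD:DM = 3:1 ⇒ D = (1/4, 1/2)
4. P is where the line through R parallel to DL meets line ZW ⇒ P = (5/7, 0)
line PM meets ZL at X = (0, 5/8)
M = P + t·(X−P) with t = 8/15, so PM:MX = 8/15:7/15

PM:MX = 8/7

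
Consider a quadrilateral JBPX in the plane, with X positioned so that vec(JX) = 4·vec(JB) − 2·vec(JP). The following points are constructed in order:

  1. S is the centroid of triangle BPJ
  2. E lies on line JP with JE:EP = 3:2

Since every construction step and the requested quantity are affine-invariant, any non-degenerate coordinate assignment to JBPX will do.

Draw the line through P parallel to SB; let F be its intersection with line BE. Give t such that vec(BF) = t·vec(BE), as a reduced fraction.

Choose coordinates J = (0, 0), B = (1, 0), P = (0, 1), X = (4, -2).
1. S is the centroid of triangle BPJ ⇒ S = (1/3, 1/3)
2. E lies on line JP with JE:EP = 3:2 ⇒ E = (0, 3/5)
through P parallel to SB: direction (2/3, -1/3); meets BE at F = (-4, 3)
F = B + t·(E−B) with t = 5

t = 5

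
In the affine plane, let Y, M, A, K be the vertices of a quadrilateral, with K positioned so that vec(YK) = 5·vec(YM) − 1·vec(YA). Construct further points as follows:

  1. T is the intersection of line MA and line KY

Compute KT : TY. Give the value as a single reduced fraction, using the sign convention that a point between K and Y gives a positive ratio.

Assign Y = (0, 0), M = (1, 0), A = (0, 1), K = (5, -1) — the answer is frame-independent, so this choice is without loss of generality.
1. T is the intersection of line MA and line KY ⇒ T = (5/4, -1/4)
T = K + t·(Y−K) with t = 3/4, so KT:TY = t:(1−t) = 3/4:1/4

KT:TY = 3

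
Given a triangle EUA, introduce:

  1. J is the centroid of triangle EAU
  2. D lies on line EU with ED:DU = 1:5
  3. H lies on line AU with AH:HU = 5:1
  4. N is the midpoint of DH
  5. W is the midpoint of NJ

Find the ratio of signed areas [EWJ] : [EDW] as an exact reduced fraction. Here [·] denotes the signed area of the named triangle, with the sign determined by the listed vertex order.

[EWJ]:[EDW] = 2

Set E = (0, 0), U = (1, 0), A = (0, 1); any affine frame gives the same invariant.
1. J is the centroid of triangle EAU ⇒ J = (1/3, 1/3)
2. D lies on line EU with ED:DU = 1:5 ⇒ D = (1/6, 0)
3. H lies on line AU with AH:HU = 5:1 ⇒ H = (5/6, 1/6)
4. N is the midpoint of DH ⇒ N = (1/2, 1/12)
5. W is the midpoint of NJ ⇒ W = (5/12, 5/24)
2·[EWJ] = 5/72, 2·[EDW] = 5/144
[EWJ]:[EDW] = 5/72:5/144 = 2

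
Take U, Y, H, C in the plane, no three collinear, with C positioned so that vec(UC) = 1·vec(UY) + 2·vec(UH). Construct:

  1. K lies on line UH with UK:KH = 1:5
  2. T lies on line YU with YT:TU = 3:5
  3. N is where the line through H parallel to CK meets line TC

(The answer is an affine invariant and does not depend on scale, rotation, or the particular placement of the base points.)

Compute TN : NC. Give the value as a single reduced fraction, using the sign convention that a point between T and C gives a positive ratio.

Work in coordinates with U = (0, 0), Y = (1, 0), H = (0, 1), C = (1, 2).
1. K lies on line UH with UK:KH = 1:5 ⇒ K = (0, 1/6)
2. T lies on line YU with YT:TU = 3:5 ⇒ T = (5/8, 0)
3. N is where the line through H parallel to CK meets line TC ⇒ N = (26/21, 206/63)
N = T + t·(C−T) with t = 103/63, so TN:NC = t:(1−t) = 103/63:-40/63

TN:NC = -103/40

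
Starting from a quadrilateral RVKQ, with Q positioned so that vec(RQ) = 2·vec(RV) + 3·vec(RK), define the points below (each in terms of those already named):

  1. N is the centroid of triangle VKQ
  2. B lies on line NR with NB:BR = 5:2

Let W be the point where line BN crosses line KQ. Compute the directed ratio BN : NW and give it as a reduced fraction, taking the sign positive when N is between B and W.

Choose coordinates R = (0, 0), V = (1, 0), K = (0, 1), Q = (2, 3).
1. N is the centroid of triangle VKQ ⇒ N = (1, 4/3)
2. B lies on line NR with NB:BR = 5:2 ⇒ B = (2/7, 8/21)
line BN meets KQ at W = (3, 4)
N = B + t·(W−B) with t = 5/19, so BN:NW = 5/19:14/19

BN:NW = 5/14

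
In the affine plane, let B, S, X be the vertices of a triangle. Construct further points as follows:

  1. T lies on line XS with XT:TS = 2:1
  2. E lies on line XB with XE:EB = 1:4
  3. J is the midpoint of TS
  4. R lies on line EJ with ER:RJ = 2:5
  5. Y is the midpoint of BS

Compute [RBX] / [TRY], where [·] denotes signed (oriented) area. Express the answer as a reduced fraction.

[RBX]:[TRY] = -5/4

Set B = (0, 0), S = (1, 0), X = (0, 1); any affine frame gives the same invariant.
1. T lies on line XS with XT:TS = 2:1 ⇒ T = (2/3, 1/3)
2. E lies on line XB with XE:EB = 1:4 ⇒ E = (0, 4/5)
3. J is the midpoint of TS ⇒ J = (5/6, 1/6)
4. R lies on line EJ with ER:RJ = 2:5 ⇒ R = (5/21, 13/21)
5. Y is the midpoint of BS ⇒ Y = (1/2, 0)
2·[RBX] = -5/21, 2·[TRY] = 4/21
[RBX]:[TRY] = -5/21:4/21 = -5/4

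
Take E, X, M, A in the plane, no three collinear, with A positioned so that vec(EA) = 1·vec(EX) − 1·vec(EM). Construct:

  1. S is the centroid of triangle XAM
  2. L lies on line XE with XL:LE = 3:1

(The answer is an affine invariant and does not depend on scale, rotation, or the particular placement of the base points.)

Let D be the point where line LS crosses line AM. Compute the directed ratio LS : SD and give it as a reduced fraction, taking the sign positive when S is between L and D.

LS:SD = -5/2

Choose coordinates E = (0, 0), X = (1, 0), M = (0, 1), A = (1, -1).
1. S is the centroid of triangle XAM ⇒ S = (2/3, 0)
2. L lies on line XE with XL:LE = 3:1 ⇒ L = (1/4, 0)
line LS meets AM at D = (1/2, 0)
S = L + t·(D−L) with t = 5/3, so LS:SD = 5/3:-2/3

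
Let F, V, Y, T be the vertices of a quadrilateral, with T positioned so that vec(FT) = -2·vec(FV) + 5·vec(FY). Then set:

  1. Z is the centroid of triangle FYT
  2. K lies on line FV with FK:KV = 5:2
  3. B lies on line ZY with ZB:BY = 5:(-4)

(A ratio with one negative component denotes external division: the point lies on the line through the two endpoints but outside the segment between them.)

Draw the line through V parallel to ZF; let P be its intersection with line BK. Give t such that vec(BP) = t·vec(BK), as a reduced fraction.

Choose coordinates F = (0, 0), V = (1, 0), Y = (0, 1), T = (-2, 5).
1. Z is the centroid of triangle FYT ⇒ Z = (-2/3, 2)
2. K lies on line FV with FK:KV = 5:2 ⇒ K = (5/7, 0)
3. B lies on line ZY with ZB:BY = 5:(-4) ⇒ B = (8/3, -3)
through V parallel to ZF: direction (2/3, -2); meets BK at P = (13/10, -9/10)
P = B + t·(K−B) with t = 7/10

t = 7/10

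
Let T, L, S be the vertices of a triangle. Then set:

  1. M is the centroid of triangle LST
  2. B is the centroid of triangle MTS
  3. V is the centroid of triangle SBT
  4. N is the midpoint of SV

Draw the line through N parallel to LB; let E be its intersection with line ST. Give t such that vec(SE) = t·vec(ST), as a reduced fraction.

Set T = (0, 0), L = (1, 0), S = (0, 1); any affine frame gives the same invariant.
1. M is the centroid of triangle LST ⇒ M = (1/3, 1/3)
2. B is the centroid of triangle MTS ⇒ B = (1/9, 4/9)
3. V is the centroid of triangle SBT ⇒ V = (1/27, 13/27)
4. N is the midpoint of SV ⇒ N = (1/54, 20/27)
through N parallel to LB: direction (-8/9, 4/9); meets ST at E = (0, 3/4)
E = S + t·(T−S) with t = 1/4

t = 1/4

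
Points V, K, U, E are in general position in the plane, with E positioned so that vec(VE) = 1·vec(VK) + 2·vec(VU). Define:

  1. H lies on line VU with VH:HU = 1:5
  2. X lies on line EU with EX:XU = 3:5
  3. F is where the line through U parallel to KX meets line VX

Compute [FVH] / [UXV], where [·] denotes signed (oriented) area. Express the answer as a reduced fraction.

Choose coordinates V = (0, 0), K = (1, 0), U = (0, 1), E = (1, 2).
1. H lies on line VU with VH:HU = 1:5 ⇒ H = (0, 1/6)
2. X lies on line EU with EX:XU = 3:5 ⇒ X = (5/8, 13/8)
3. F is where the line through U parallel to KX meets line VX ⇒ F = (15/104, 3/8)
2·[FVH] = -5/208, 2·[UXV] = -5/8
[FVH]:[UXV] = -5/208:-5/8 = 1/26

[FVH]:[UXV] = 1/26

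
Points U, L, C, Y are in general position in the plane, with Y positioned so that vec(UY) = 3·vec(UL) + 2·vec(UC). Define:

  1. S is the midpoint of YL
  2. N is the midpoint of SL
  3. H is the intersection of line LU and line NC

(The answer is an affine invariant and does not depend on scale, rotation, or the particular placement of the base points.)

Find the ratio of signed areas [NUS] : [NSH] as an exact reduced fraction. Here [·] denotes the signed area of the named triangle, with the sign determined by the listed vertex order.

Assign U = (0, 0), L = (1, 0), C = (0, 1), Y = (3, 2) — the answer is frame-independent, so this choice is without loss of generality.
1. S is the midpoint of YL ⇒ S = (2, 1)
2. N is the midpoint of SL ⇒ N = (3/2, 1/2)
3. H is the intersection of line LU and line NC ⇒ H = (3, 0)
2·[NUS] = -1/2, 2·[NSH] = -1
[NUS]:[NSH] = -1/2:-1 = 1/2

[NUS]:[NSH] = 1/2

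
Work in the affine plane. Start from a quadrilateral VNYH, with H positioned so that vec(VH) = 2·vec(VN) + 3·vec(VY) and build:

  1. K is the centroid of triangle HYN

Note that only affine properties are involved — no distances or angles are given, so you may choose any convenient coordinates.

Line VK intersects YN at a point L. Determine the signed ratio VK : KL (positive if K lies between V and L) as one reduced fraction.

Assign V = (0, 0), N = (1, 0), Y = (0, 1), H = (2, 3) — the answer is frame-independent, so this choice is without loss of generality.
1. K is the centroid of triangle HYN ⇒ K = (1, 4/3)
line VK meets YN at L = (3/7, 4/7)
K = V + t·(L−V) with t = 7/3, so VK:KL = 7/3:-4/3

VK:KL = -7/4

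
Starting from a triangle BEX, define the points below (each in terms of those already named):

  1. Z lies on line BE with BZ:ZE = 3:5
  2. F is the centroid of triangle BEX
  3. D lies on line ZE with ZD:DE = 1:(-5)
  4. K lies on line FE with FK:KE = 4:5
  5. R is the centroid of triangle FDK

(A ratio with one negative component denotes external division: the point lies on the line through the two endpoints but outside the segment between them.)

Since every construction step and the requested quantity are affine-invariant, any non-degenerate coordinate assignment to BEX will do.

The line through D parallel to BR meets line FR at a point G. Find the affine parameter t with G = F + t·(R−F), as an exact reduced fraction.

t = 289/191

Work in coordinates with B = (0, 0), E = (1, 0), X = (0, 1).
1. Z lies on line BE with BZ:ZE = 3:5 ⇒ Z = (3/8, 0)
2. F is the centroid of triangle BEX ⇒ F = (1/3, 1/3)
3. D lies on line ZE with ZD:DE = 1:(-5) ⇒ D = (7/32, 0)
4. K lies on line FE with FK:KE = 4:5 ⇒ K = (17/27, 5/27)
5. R is the centroid of triangle FDK ⇒ R = (1021/2592, 14/81)
through D parallel to BR: direction (1021/2592, 14/81); meets FR at G = (210397/495072, 1400/15471)
G = F + t·(R−F) with t = 289/191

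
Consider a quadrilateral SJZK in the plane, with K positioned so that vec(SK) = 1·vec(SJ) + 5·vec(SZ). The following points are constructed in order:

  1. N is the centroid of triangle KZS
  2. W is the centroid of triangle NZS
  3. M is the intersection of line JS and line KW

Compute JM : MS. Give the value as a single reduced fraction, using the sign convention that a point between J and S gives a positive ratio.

Set S = (0, 0), J = (1, 0), Z = (0, 1), K = (1, 5); any affine frame gives the same invariant.
1. N is the centroid of triangle KZS ⇒ N = (1/3, 2)
2. W is the centroid of triangle NZS ⇒ W = (1/9, 1)
3. M is the intersection of line JS and line KW ⇒ M = (-1/9, 0)
M = J + t·(S−J) with t = 10/9, so JM:MS = t:(1−t) = 10/9:-1/9

JM:MS = -10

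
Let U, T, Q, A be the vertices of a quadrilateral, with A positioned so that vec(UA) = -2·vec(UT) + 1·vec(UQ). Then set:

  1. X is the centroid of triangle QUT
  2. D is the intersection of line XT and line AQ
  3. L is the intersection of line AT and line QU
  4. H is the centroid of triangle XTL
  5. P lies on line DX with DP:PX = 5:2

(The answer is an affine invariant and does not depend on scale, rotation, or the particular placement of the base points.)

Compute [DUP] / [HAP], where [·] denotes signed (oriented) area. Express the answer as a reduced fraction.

[DUP]:[HAP] = -90/67

Set U = (0, 0), T = (1, 0), Q = (0, 1), A = (-2, 1); any affine frame gives the same invariant.
1. X is the centroid of triangle QUT ⇒ X = (1/3, 1/3)
2. D is the intersection of line XT and line AQ ⇒ D = (-1, 1)
3. L is the intersection of line AT and line QU ⇒ L = (0, 1/3)
4. H is the centroid of triangle XTL ⇒ H = (4/9, 2/9)
5. P lies on line DX with DP:PX = 5:2 ⇒ P = (-1/21, 11/21)
2·[DUP] = 10/21, 2·[HAP] = -67/189
[DUP]:[HAP] = 10/21:-67/189 = -90/67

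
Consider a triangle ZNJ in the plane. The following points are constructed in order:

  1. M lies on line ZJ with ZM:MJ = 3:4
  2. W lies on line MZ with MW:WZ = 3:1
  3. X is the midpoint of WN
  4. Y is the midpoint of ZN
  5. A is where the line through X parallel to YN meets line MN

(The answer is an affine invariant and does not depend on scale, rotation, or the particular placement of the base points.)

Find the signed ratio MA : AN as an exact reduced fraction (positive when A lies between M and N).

MA:AN = 7

Choose coordinates Z = (0, 0), N = (1, 0), J = (0, 1).
1. M lies on line ZJ with ZM:MJ = 3:4 ⇒ M = (0, 3/7)
2. W lies on line MZ with MW:WZ = 3:1 ⇒ W = (0, 3/28)
3. X is the midpoint of WN ⇒ X = (1/2, 3/56)
4. Y is the midpoint of ZN ⇒ Y = (1/2, 0)
5. A is where the line through X parallel to YN meets line MN ⇒ A = (7/8, 3/56)
A = M + t·(N−M) with t = 7/8, so MA:AN = t:(1−t) = 7/8:1/8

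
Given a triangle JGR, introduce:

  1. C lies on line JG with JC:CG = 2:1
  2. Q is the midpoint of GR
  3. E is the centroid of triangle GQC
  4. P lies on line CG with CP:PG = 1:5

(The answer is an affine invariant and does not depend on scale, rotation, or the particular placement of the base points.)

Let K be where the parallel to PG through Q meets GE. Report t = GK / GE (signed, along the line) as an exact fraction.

Assign J = (0, 0), G = (1, 0), R = (0, 1) — the answer is frame-independent, so this choice is without loss of generality.
1. C lies on line JG with JC:CG = 2:1 ⇒ C = (2/3, 0)
2. Q is the midpoint of GR ⇒ Q = (1/2, 1/2)
3. E is the centroid of triangle GQC ⇒ E = (13/18, 1/6)
4. P lies on line CG with CP:PG = 1:5 ⇒ P = (13/18, 0)
through Q parallel to PG: direction (5/18, 0); meets GE at K = (1/6, 1/2)
K = G + t·(E−G) with t = 3

t = 3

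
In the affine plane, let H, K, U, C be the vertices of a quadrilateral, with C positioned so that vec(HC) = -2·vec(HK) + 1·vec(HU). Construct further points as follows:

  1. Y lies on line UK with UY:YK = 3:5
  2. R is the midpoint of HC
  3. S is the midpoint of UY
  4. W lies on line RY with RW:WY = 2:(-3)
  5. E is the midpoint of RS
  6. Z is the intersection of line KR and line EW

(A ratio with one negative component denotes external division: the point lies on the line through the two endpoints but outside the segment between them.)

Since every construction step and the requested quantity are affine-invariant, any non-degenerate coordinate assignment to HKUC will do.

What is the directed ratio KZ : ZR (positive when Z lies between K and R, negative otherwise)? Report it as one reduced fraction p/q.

Assign H = (0, 0), K = (1, 0), U = (0, 1), C = (-2, 1) — the answer is frame-independent, so this choice is without loss of generality.
1. Y lies on line UK with UY:YK = 3:5 ⇒ Y = (3/8, 5/8)
2. R is the midpoint of HC ⇒ R = (-1, 1/2)
3. S is the midpoint of UY ⇒ S = (3/16, 13/16)
4. W lies on line RY with RW:WY = 2:(-3) ⇒ W = (-15/4, 1/4)
5. E is the midpoint of RS ⇒ E = (-13/32, 21/32)
6. Z is the intersection of line KR and line EW ⇒ Z = (-65/53, 59/106)
Z = K + t·(R−K) with t = 59/53, so KZ:ZR = t:(1−t) = 59/53:-6/53

KZ:ZR = -59/6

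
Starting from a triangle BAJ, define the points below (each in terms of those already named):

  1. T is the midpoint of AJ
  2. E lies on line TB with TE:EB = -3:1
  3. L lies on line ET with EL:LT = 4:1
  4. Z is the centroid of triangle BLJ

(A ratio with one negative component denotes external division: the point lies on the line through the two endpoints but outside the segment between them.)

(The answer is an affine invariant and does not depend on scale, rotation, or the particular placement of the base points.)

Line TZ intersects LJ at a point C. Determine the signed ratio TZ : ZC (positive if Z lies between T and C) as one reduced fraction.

Choose coordinates B = (0, 0), A = (1, 0), J = (0, 1).
1. T is the midpoint of AJ ⇒ T = (1/2, 1/2)
2. E lies on line TB with TE:EB = -3:1 ⇒ E = (-1/4, -1/4)
3. L lies on line ET with EL:LT = 4:1 ⇒ L = (7/20, 7/20)
4. Z is the centroid of triangle BLJ ⇒ Z = (7/60, 9/20)
line TZ meets LJ at C = (91/320, 151/320)
Z = T + t·(C−T) with t = 16/9, so TZ:ZC = 16/9:-7/9

TZ:ZC = -16/7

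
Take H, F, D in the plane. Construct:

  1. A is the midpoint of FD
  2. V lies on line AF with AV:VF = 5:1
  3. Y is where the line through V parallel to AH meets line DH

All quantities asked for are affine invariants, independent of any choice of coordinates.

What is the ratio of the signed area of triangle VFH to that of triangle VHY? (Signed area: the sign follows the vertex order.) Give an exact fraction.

[VFH]:[VHY] = -6/55

Set H = (0, 0), F = (1, 0), D = (0, 1); any affine frame gives the same invariant.
1. A is the midpoint of FD ⇒ A = (1/2, 1/2)
2. V lies on line AF with AV:VF = 5:1 ⇒ V = (11/12, 1/12)
3. Y is where the line through V parallel to AH meets line DH ⇒ Y = (0, -5/6)
2·[VFH] = -1/12, 2·[VHY] = 55/72
[VFH]:[VHY] = -1/12:55/72 = -6/55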